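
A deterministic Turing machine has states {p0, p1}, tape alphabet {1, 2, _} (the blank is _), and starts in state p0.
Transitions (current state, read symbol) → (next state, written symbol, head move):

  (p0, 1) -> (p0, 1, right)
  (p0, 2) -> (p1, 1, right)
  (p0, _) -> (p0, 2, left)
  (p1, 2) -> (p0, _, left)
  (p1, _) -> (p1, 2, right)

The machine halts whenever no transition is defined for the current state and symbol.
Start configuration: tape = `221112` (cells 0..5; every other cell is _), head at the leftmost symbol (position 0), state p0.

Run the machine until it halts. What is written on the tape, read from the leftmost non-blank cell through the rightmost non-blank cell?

111112

state=p0 head=0 tape=[2]21112   (p0,2)→(p1,1,right)
state=p1 head=1 tape=1[2]1112   (p1,2)→(p0,_,left)
state=p0 head=0 tape=[1]_1112   (p0,1)→(p0,1,right)
state=p0 head=1 tape=1[_]1112   (p0,_)→(p0,2,left)
state=p0 head=0 tape=[1]21112   (p0,1)→(p0,1,right)
state=p0 head=1 tape=1[2]1112   (p0,2)→(p1,1,right)
state=p1 head=2 tape=11[1]112
The non-blank tape span at halt is 111112.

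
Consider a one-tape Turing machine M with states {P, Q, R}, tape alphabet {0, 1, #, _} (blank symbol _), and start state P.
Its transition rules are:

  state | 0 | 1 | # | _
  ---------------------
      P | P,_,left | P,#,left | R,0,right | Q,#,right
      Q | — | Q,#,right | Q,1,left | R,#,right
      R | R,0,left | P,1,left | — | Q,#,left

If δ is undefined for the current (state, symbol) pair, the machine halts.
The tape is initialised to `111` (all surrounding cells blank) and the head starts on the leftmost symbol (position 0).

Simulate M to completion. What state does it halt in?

state=P head=0 tape=___[1]11   (P,1)→(P,#,left)
state=P head=-1 tape=__[_]#11   (P,_)→(Q,#,right)
state=Q head=0 tape=__#[#]11   (Q,#)→(Q,1,left)
state=Q head=-1 tape=__[#]111   (Q,#)→(Q,1,left)
state=Q head=-2 tape=_[_]1111   (Q,_)→(R,#,right)
state=R head=-1 tape=_#[1]111   (R,1)→(P,1,left)
state=P head=-2 tape=_[#]1111   (P,#)→(R,0,right)
state=R head=-1 tape=_0[1]111   (R,1)→(P,1,left)
state=P head=-2 tape=_[0]1111   (P,0)→(P,_,left)
state=P head=-3 tape=[_]_1111   (P,_)→(Q,#,right)
state=Q head=-2 tape=#[_]1111   (Q,_)→(R,#,right)
state=R head=-1 tape=##[1]111   (R,1)→(P,1,left)
state=P head=-2 tape=#[#]1111   (P,#)→(R,0,right)
state=R head=-1 tape=#0[1]111   (R,1)→(P,1,left)
state=P head=-2 tape=#[0]1111   (P,0)→(P,_,left)
state=P head=-3 tape=[#]_1111   (P,#)→(R,0,right)
state=R head=-2 tape=0[_]1111   (R,_)→(Q,#,left)
state=Q head=-3 tape=[0]#1111
No transition is defined for (Q, 0); M halts in state Q.

Q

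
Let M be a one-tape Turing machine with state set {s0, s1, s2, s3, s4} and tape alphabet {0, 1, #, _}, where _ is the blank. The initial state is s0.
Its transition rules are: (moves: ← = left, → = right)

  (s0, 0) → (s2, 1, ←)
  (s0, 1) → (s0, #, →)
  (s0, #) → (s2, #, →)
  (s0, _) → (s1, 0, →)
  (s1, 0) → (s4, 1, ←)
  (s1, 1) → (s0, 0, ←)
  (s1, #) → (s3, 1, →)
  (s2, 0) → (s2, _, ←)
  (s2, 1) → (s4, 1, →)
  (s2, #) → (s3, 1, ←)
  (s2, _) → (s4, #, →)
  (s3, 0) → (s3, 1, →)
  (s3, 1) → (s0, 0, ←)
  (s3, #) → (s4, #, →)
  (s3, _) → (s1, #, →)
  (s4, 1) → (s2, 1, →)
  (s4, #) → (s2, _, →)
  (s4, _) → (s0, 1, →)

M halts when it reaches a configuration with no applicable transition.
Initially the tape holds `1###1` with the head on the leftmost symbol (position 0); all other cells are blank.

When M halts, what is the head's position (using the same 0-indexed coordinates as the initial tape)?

state=s0 head=0 tape=[1]###1___   (s0,1)→(s0,#,→)
state=s0 head=1 tape=#[#]##1___   (s0,#)→(s2,#,→)
state=s2 head=2 tape=##[#]#1___   (s2,#)→(s3,1,←)
state=s3 head=1 tape=#[#]1#1___   (s3,#)→(s4,#,→)
state=s4 head=2 tape=##[1]#1___   (s4,1)→(s2,1,→)
state=s2 head=3 tape=##1[#]1___   (s2,#)→(s3,1,←)
state=s3 head=2 tape=##[1]11___   (s3,1)→(s0,0,←)
state=s0 head=1 tape=#[#]011___   (s0,#)→(s2,#,→)
state=s2 head=2 tape=##[0]11___   (s2,0)→(s2,_,←)
state=s2 head=1 tape=#[#]_11___   (s2,#)→(s3,1,←)
state=s3 head=0 tape=[#]1_11___   (s3,#)→(s4,#,→)
state=s4 head=1 tape=#[1]_11___   (s4,1)→(s2,1,→)
state=s2 head=2 tape=#1[_]11___   (s2,_)→(s4,#,→)
state=s4 head=3 tape=#1#[1]1___   (s4,1)→(s2,1,→)
state=s2 head=4 tape=#1#1[1]___   (s2,1)→(s4,1,→)
state=s4 head=5 tape=#1#11[_]__   (s4,_)→(s0,1,→)
state=s0 head=6 tape=#1#111[_]_   (s0,_)→(s1,0,→)
state=s1 head=7 tape=#1#1110[_]
At halt the head is at cell 7.

7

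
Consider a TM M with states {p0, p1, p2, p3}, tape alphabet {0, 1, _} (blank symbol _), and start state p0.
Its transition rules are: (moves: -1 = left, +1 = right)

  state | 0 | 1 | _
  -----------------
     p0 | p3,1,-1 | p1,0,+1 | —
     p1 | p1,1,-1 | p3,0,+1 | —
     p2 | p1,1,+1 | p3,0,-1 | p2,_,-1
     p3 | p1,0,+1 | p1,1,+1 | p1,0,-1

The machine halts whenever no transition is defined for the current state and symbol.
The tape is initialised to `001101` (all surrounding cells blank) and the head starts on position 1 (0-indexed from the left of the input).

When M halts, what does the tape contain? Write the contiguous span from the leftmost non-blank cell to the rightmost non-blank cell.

p0 | 0[0]1101__   read 0 → write 1, move -1, go to p3
p3 | [0]11101__   read 0 → write 0, move +1, go to p1
p1 | 0[1]1101__   read 1 → write 0, move +1, go to p3
p3 | 00[1]101__   read 1 → write 1, move +1, go to p1
p1 | 001[1]01__   read 1 → write 0, move +1, go to p3
p3 | 0010[0]1__   read 0 → write 0, move +1, go to p1
p1 | 00100[1]__   read 1 → write 0, move +1, go to p3
p3 | 001000[_]_   read _ → write 0, move -1, go to p1
p1 | 00100[0]0_   read 0 → write 1, move -1, go to p1
p1 | 0010[0]10_   read 0 → write 1, move -1, go to p1
p1 | 001[0]110_   read 0 → write 1, move -1, go to p1
p1 | 00[1]1110_   read 1 → write 0, move +1, go to p3
p3 | 000[1]110_   read 1 → write 1, move +1, go to p1
p1 | 0001[1]10_   read 1 → write 0, move +1, go to p3
p3 | 00010[1]0_   read 1 → write 1, move +1, go to p1
p1 | 000101[0]_   read 0 → write 1, move -1, go to p1
p1 | 00010[1]1_   read 1 → write 0, move +1, go to p3
p3 | 000100[1]_   read 1 → write 1, move +1, go to p1
p1 | 0001001[_]
The non-blank tape span at halt is 0001001.

0001001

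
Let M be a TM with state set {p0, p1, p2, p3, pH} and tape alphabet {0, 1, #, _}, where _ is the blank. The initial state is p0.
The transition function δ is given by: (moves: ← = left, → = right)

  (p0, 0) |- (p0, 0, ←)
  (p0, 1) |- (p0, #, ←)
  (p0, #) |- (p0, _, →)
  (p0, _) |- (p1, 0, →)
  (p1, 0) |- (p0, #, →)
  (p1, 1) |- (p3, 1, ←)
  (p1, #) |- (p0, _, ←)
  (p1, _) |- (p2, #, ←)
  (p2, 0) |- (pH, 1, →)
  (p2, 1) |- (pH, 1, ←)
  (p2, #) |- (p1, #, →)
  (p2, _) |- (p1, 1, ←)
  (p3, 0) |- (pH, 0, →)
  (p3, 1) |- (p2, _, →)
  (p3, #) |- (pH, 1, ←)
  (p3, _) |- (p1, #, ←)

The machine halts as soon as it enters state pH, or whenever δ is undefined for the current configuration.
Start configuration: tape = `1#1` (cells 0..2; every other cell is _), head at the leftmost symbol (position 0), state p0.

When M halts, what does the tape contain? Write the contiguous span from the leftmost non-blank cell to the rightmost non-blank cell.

p0 | __[1]#1   read 1 → write #, move ←, go to p0
p0 | _[_]##1   read _ → write 0, move →, go to p1
p1 | _0[#]#1   read # → write _, move ←, go to p0
p0 | _[0]_#1   read 0 → write 0, move ←, go to p0
p0 | [_]0_#1   read _ → write 0, move →, go to p1
p1 | 0[0]_#1   read 0 → write #, move →, go to p0
p0 | 0#[_]#1   read _ → write 0, move →, go to p1
p1 | 0#0[#]1   read # → write _, move ←, go to p0
p0 | 0#[0]_1   read 0 → write 0, move ←, go to p0
p0 | 0[#]0_1   read # → write _, move →, go to p0
p0 | 0_[0]_1   read 0 → write 0, move ←, go to p0
p0 | 0[_]0_1   read _ → write 0, move →, go to p1
p1 | 00[0]_1   read 0 → write #, move →, go to p0
p0 | 00#[_]1   read _ → write 0, move →, go to p1
p1 | 00#0[1]   read 1 → write 1, move ←, go to p3
p3 | 00#[0]1   read 0 → write 0, move →, go to pH
pH | 00#0[1]
The non-blank tape span at halt is 00#01.

00#01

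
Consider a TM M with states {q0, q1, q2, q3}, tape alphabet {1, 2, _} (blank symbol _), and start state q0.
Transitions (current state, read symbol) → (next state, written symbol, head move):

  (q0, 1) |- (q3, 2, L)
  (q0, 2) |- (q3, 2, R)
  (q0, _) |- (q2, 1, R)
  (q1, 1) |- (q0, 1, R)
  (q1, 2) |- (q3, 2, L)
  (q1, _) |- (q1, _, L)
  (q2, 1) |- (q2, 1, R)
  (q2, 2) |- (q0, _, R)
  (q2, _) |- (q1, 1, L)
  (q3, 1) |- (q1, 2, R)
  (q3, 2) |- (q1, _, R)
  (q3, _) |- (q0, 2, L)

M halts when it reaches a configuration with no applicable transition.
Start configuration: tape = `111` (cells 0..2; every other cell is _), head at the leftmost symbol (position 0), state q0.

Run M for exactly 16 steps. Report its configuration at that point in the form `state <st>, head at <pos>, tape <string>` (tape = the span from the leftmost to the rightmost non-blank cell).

state=q0 head=0 tape=__[1]11__   (q0,1)→(q3,2,L)
state=q3 head=-1 tape=_[_]211__   (q3,_)→(q0,2,L)
state=q0 head=-2 tape=[_]2211__   (q0,_)→(q2,1,R)
state=q2 head=-1 tape=1[2]211__   (q2,2)→(q0,_,R)
state=q0 head=0 tape=1_[2]11__   (q0,2)→(q3,2,R)
state=q3 head=1 tape=1_2[1]1__   (q3,1)→(q1,2,R)
state=q1 head=2 tape=1_22[1]__   (q1,1)→(q0,1,R)
state=q0 head=3 tape=1_221[_]_   (q0,_)→(q2,1,R)
state=q2 head=4 tape=1_2211[_]   (q2,_)→(q1,1,L)
state=q1 head=3 tape=1_221[1]1   (q1,1)→(q0,1,R)
state=q0 head=4 tape=1_2211[1]   (q0,1)→(q3,2,L)
state=q3 head=3 tape=1_221[1]2   (q3,1)→(q1,2,R)
state=q1 head=4 tape=1_2212[2]   (q1,2)→(q3,2,L)
state=q3 head=3 tape=1_221[2]2   (q3,2)→(q1,_,R)
state=q1 head=4 tape=1_221_[2]   (q1,2)→(q3,2,L)
state=q3 head=3 tape=1_221[_]2   (q3,_)→(q0,2,L)
state=q0 head=2 tape=1_22[1]22
After 16 steps: state q0, head at 2, tape 1_22122.

state q0, head at 2, tape 1_22122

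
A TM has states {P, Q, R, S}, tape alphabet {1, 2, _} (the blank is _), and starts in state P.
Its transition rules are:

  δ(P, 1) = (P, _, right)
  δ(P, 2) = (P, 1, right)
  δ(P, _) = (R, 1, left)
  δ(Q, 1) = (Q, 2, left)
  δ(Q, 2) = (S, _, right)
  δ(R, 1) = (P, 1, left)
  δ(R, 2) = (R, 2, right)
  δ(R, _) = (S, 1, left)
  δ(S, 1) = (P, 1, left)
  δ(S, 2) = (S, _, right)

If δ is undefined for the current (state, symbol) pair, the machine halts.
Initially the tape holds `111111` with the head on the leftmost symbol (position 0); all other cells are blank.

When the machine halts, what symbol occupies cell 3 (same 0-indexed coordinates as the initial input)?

_

P | [1]11111_   read 1 → write _, move right, go to P
P | _[1]1111_   read 1 → write _, move right, go to P
P | __[1]111_   read 1 → write _, move right, go to P
P | ___[1]11_   read 1 → write _, move right, go to P
P | ____[1]1_   read 1 → write _, move right, go to P
P | _____[1]_   read 1 → write _, move right, go to P
P | ______[_]   read _ → write 1, move left, go to R
R | _____[_]1   read _ → write 1, move left, go to S
S | ____[_]11
Cell 3 holds _ when M halts.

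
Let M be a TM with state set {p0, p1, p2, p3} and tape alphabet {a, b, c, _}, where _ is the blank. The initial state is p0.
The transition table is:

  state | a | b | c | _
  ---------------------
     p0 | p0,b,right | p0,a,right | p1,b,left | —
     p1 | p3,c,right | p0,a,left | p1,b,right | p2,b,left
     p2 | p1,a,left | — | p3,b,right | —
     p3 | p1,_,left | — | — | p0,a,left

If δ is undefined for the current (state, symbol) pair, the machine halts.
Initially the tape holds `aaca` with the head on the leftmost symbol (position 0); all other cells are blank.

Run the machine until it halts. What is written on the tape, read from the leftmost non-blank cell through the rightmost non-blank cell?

p0 | [a]aca_   read a → write b, move right, go to p0
p0 | b[a]ca_   read a → write b, move right, go to p0
p0 | bb[c]a_   read c → write b, move left, go to p1
p1 | b[b]ba_   read b → write a, move left, go to p0
p0 | [b]aba_   read b → write a, move right, go to p0
p0 | a[a]ba_   read a → write b, move right, go to p0
p0 | ab[b]a_   read b → write a, move right, go to p0
p0 | aba[a]_   read a → write b, move right, go to p0
p0 | abab[_]
The non-blank tape span at halt is abab.

abab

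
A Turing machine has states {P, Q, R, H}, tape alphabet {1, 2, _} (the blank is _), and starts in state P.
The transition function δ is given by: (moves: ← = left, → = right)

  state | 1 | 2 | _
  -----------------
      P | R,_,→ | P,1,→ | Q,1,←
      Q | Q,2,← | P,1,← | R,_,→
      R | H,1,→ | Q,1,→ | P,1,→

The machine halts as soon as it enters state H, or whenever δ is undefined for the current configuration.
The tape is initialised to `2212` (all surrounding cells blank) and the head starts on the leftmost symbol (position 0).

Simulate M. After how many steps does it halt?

P | [2]212____   read 2 → write 1, move →, go to P
P | 1[2]12____   read 2 → write 1, move →, go to P
P | 11[1]2____   read 1 → write _, move →, go to R
R | 11_[2]____   read 2 → write 1, move →, go to Q
Q | 11_1[_]___   read _ → write _, move →, go to R
R | 11_1_[_]__   read _ → write 1, move →, go to P
P | 11_1_1[_]_   read _ → write 1, move ←, go to Q
Q | 11_1_[1]1_   read 1 → write 2, move ←, go to Q
Q | 11_1[_]21_   read _ → write _, move →, go to R
R | 11_1_[2]1_   read 2 → write 1, move →, go to Q
Q | 11_1_1[1]_   read 1 → write 2, move ←, go to Q
Q | 11_1_[1]2_   read 1 → write 2, move ←, go to Q
Q | 11_1[_]22_   read _ → write _, move →, go to R
R | 11_1_[2]2_   read 2 → write 1, move →, go to Q
Q | 11_1_1[2]_   read 2 → write 1, move ←, go to P
P | 11_1_[1]1_   read 1 → write _, move →, go to R
R | 11_1__[1]_   read 1 → write 1, move →, go to H
H | 11_1__1[_]
M halts after 17 transitions.

17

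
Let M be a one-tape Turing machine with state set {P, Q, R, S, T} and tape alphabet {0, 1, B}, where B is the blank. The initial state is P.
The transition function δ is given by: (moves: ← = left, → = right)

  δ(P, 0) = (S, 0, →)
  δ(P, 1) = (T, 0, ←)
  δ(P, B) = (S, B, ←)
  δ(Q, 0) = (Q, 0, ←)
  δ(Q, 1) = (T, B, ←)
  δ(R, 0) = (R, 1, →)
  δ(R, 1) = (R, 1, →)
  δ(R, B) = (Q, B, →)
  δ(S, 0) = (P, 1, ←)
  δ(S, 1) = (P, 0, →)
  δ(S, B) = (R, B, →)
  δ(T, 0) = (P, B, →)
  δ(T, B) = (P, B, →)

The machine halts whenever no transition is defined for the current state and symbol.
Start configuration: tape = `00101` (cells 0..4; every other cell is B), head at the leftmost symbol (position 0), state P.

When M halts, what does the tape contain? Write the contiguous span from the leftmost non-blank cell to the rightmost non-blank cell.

0B0B0

P | [0]0101BBB   read 0 → write 0, move →, go to S
S | 0[0]101BBB   read 0 → write 1, move ←, go to P
P | [0]1101BBB   read 0 → write 0, move →, go to S
S | 0[1]101BBB   read 1 → write 0, move →, go to P
P | 00[1]01BBB   read 1 → write 0, move ←, go to T
T | 0[0]001BBB   read 0 → write B, move →, go to P
P | 0B[0]01BBB   read 0 → write 0, move →, go to S
S | 0B0[0]1BBB   read 0 → write 1, move ←, go to P
P | 0B[0]11BBB   read 0 → write 0, move →, go to S
S | 0B0[1]1BBB   read 1 → write 0, move →, go to P
P | 0B00[1]BBB   read 1 → write 0, move ←, go to T
T | 0B0[0]0BBB   read 0 → write B, move →, go to P
P | 0B0B[0]BBB   read 0 → write 0, move →, go to S
S | 0B0B0[B]BB   read B → write B, move →, go to R
R | 0B0B0B[B]B   read B → write B, move →, go to Q
Q | 0B0B0BB[B]
The non-blank tape span at halt is 0B0B0.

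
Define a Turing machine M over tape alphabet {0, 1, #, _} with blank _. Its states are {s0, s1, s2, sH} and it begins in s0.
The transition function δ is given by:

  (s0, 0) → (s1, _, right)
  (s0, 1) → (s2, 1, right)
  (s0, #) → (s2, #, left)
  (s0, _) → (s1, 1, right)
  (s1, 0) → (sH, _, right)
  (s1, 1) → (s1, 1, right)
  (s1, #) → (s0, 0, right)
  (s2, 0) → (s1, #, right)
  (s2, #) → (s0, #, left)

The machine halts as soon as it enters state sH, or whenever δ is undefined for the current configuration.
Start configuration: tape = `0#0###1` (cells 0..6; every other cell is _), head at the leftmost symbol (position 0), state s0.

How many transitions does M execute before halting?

s0 | [0]#0###1_   read 0 → write _, move right, go to s1
s1 | _[#]0###1_   read # → write 0, move right, go to s0
s0 | _0[0]###1_   read 0 → write _, move right, go to s1
s1 | _0_[#]##1_   read # → write 0, move right, go to s0
s0 | _0_0[#]#1_   read # → write #, move left, go to s2
s2 | _0_[0]##1_   read 0 → write #, move right, go to s1
s1 | _0_#[#]#1_   read # → write 0, move right, go to s0
s0 | _0_#0[#]1_   read # → write #, move left, go to s2
s2 | _0_#[0]#1_   read 0 → write #, move right, go to s1
s1 | _0_##[#]1_   read # → write 0, move right, go to s0
s0 | _0_##0[1]_   read 1 → write 1, move right, go to s2
s2 | _0_##01[_]
M halts after 11 transitions.

11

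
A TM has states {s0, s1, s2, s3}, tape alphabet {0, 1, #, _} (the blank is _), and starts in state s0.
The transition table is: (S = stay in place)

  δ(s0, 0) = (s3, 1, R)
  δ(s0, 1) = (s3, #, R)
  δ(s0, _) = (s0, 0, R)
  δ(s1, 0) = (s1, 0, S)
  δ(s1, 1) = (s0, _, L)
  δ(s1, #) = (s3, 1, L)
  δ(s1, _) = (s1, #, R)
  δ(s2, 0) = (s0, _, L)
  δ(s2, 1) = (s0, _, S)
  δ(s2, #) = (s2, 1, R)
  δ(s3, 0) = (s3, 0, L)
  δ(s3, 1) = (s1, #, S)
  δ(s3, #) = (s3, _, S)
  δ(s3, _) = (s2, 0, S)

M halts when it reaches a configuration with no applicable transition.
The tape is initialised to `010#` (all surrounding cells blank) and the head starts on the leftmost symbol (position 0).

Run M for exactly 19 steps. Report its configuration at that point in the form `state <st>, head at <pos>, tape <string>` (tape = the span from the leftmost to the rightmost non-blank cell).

s0 | __[0]10#   read 0 → write 1, move R, go to s3
s3 | __1[1]0#   read 1 → write #, move S, go to s1
s1 | __1[#]0#   read # → write 1, move L, go to s3
s3 | __[1]10#   read 1 → write #, move S, go to s1
s1 | __[#]10#   read # → write 1, move L, go to s3
s3 | _[_]110#   read _ → write 0, move S, go to s2
s2 | _[0]110#   read 0 → write _, move L, go to s0
s0 | [_]_110#   read _ → write 0, move R, go to s0
s0 | 0[_]110#   read _ → write 0, move R, go to s0
s0 | 00[1]10#   read 1 → write #, move R, go to s3
s3 | 00#[1]0#   read 1 → write #, move S, go to s1
s1 | 00#[#]0#   read # → write 1, move L, go to s3
s3 | 00[#]10#   read # → write _, move S, go to s3
s3 | 00[_]10#   read _ → write 0, move S, go to s2
s2 | 00[0]10#   read 0 → write _, move L, go to s0
s0 | 0[0]_10#   read 0 → write 1, move R, go to s3
s3 | 01[_]10#   read _ → write 0, move S, go to s2
s2 | 01[0]10#   read 0 → write _, move L, go to s0
s0 | 0[1]_10#   read 1 → write #, move R, go to s3
s3 | 0#[_]10#
After 19 steps: state s3, head at 0, tape 0#_10#.

state s3, head at 0, tape 0#_10#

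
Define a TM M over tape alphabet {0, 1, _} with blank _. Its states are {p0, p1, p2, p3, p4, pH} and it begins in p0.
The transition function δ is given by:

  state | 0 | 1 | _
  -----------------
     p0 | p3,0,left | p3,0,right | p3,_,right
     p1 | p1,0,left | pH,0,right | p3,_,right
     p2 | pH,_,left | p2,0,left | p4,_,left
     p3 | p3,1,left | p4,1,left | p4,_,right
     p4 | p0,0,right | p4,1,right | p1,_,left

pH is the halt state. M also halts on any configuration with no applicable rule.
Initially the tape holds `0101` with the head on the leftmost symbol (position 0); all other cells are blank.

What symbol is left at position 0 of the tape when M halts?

1

p0 | _[0]101_   read 0 → write 0, move left, go to p3
p3 | [_]0101_   read _ → write _, move right, go to p4
p4 | _[0]101_   read 0 → write 0, move right, go to p0
p0 | _0[1]01_   read 1 → write 0, move right, go to p3
p3 | _00[0]1_   read 0 → write 1, move left, go to p3
p3 | _0[0]11_   read 0 → write 1, move left, go to p3
p3 | _[0]111_   read 0 → write 1, move left, go to p3
p3 | [_]1111_   read _ → write _, move right, go to p4
p4 | _[1]111_   read 1 → write 1, move right, go to p4
p4 | _1[1]11_   read 1 → write 1, move right, go to p4
p4 | _11[1]1_   read 1 → write 1, move right, go to p4
p4 | _111[1]_   read 1 → write 1, move right, go to p4
p4 | _1111[_]   read _ → write _, move left, go to p1
p1 | _111[1]_   read 1 → write 0, move right, go to pH
pH | _1110[_]
Cell 0 holds 1 when M halts.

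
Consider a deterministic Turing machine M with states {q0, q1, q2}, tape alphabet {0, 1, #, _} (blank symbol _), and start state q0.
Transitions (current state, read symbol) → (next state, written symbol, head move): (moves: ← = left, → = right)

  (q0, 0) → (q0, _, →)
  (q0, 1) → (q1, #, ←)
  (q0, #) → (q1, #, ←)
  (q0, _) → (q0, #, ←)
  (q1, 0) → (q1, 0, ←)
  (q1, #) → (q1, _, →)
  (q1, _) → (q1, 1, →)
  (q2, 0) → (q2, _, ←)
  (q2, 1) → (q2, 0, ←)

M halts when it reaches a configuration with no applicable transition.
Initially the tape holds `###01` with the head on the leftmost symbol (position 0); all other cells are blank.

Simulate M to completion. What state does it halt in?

q1

q0 | _[#]##01   read # → write #, move ←, go to q1
q1 | [_]###01   read _ → write 1, move →, go to q1
q1 | 1[#]##01   read # → write _, move →, go to q1
q1 | 1_[#]#01   read # → write _, move →, go to q1
q1 | 1__[#]01   read # → write _, move →, go to q1
q1 | 1___[0]1   read 0 → write 0, move ←, go to q1
q1 | 1__[_]01   read _ → write 1, move →, go to q1
q1 | 1__1[0]1   read 0 → write 0, move ←, go to q1
q1 | 1__[1]01
No transition is defined for (q1, 1); M halts in state q1.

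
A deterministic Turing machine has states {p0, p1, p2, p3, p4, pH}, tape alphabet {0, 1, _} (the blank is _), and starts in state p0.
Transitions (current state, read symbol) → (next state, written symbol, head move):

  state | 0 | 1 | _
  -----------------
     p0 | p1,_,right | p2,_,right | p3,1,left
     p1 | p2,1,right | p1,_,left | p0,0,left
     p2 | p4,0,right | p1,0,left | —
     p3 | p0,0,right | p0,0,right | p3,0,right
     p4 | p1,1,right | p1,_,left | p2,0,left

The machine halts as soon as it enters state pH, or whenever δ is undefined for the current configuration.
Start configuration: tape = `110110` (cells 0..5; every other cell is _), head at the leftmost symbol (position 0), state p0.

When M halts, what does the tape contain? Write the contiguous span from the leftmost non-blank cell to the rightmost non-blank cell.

state=p0 head=0 tape=__[1]10110   (p0,1)→(p2,_,right)
state=p2 head=1 tape=___[1]0110   (p2,1)→(p1,0,left)
state=p1 head=0 tape=__[_]00110   (p1,_)→(p0,0,left)
state=p0 head=-1 tape=_[_]000110   (p0,_)→(p3,1,left)
state=p3 head=-2 tape=[_]1000110   (p3,_)→(p3,0,right)
state=p3 head=-1 tape=0[1]000110   (p3,1)→(p0,0,right)
state=p0 head=0 tape=00[0]00110   (p0,0)→(p1,_,right)
state=p1 head=1 tape=00_[0]0110   (p1,0)→(p2,1,right)
state=p2 head=2 tape=00_1[0]110   (p2,0)→(p4,0,right)
state=p4 head=3 tape=00_10[1]10   (p4,1)→(p1,_,left)
state=p1 head=2 tape=00_1[0]_10   (p1,0)→(p2,1,right)
state=p2 head=3 tape=00_11[_]10
The non-blank tape span at halt is 00_11_10.

00_11_10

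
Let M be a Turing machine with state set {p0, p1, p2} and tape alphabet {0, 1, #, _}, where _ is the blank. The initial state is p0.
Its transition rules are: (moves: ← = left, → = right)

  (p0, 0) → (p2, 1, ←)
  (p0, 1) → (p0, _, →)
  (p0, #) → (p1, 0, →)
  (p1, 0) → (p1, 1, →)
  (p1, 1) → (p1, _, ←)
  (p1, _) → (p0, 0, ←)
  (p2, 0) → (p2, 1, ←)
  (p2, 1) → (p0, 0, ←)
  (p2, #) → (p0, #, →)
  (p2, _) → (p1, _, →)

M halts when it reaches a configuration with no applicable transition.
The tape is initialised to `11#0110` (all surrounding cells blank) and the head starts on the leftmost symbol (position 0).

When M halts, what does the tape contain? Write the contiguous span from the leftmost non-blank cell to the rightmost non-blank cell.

p0 | [1]1#0110   read 1 → write _, move →, go to p0
p0 | _[1]#0110   read 1 → write _, move →, go to p0
p0 | __[#]0110   read # → write 0, move →, go to p1
p1 | __0[0]110   read 0 → write 1, move →, go to p1
p1 | __01[1]10   read 1 → write _, move ←, go to p1
p1 | __0[1]_10   read 1 → write _, move ←, go to p1
p1 | __[0]__10   read 0 → write 1, move →, go to p1
p1 | __1[_]_10   read _ → write 0, move ←, go to p0
p0 | __[1]0_10   read 1 → write _, move →, go to p0
p0 | ___[0]_10   read 0 → write 1, move ←, go to p2
p2 | __[_]1_10   read _ → write _, move →, go to p1
p1 | ___[1]_10   read 1 → write _, move ←, go to p1
p1 | __[_]__10   read _ → write 0, move ←, go to p0
p0 | _[_]0__10
The non-blank tape span at halt is 0__10.

0__10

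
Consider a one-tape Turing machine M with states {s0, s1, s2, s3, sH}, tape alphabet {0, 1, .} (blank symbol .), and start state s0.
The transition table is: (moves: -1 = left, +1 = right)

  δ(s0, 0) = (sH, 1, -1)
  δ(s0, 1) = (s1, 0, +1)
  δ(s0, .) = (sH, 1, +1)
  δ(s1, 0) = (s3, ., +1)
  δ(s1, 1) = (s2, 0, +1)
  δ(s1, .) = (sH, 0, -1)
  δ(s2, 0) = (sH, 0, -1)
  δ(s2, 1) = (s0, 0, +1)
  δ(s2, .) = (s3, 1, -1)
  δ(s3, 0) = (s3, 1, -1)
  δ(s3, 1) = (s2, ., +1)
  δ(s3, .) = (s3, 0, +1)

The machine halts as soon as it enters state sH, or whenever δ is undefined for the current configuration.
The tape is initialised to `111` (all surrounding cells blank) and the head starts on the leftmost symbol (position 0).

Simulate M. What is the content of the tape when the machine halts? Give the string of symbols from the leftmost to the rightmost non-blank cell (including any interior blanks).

0001

s0 | [1]11..   read 1 → write 0, move +1, go to s1
s1 | 0[1]1..   read 1 → write 0, move +1, go to s2
s2 | 00[1]..   read 1 → write 0, move +1, go to s0
s0 | 000[.].   read . → write 1, move +1, go to sH
sH | 0001[.]
The non-blank tape span at halt is 0001.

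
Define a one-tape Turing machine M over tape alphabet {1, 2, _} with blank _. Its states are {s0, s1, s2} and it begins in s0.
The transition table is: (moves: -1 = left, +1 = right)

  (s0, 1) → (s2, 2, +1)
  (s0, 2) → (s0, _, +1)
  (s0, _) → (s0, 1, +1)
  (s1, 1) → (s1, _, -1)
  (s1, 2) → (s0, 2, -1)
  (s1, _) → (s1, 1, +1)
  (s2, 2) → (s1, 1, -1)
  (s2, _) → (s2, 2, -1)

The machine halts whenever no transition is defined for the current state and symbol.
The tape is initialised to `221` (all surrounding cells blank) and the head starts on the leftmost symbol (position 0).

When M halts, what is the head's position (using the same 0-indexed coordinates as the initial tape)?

s0 | _[2]21_   read 2 → write _, move +1, go to s0
s0 | __[2]1_   read 2 → write _, move +1, go to s0
s0 | ___[1]_   read 1 → write 2, move +1, go to s2
s2 | ___2[_]   read _ → write 2, move -1, go to s2
s2 | ___[2]2   read 2 → write 1, move -1, go to s1
s1 | __[_]12   read _ → write 1, move +1, go to s1
s1 | __1[1]2   read 1 → write _, move -1, go to s1
s1 | __[1]_2   read 1 → write _, move -1, go to s1
s1 | _[_]__2   read _ → write 1, move +1, go to s1
s1 | _1[_]_2   read _ → write 1, move +1, go to s1
s1 | _11[_]2   read _ → write 1, move +1, go to s1
s1 | _111[2]   read 2 → write 2, move -1, go to s0
s0 | _11[1]2   read 1 → write 2, move +1, go to s2
s2 | _112[2]   read 2 → write 1, move -1, go to s1
s1 | _11[2]1   read 2 → write 2, move -1, go to s0
s0 | _1[1]21   read 1 → write 2, move +1, go to s2
s2 | _12[2]1   read 2 → write 1, move -1, go to s1
s1 | _1[2]11   read 2 → write 2, move -1, go to s0
s0 | _[1]211   read 1 → write 2, move +1, go to s2
s2 | _2[2]11   read 2 → write 1, move -1, go to s1
s1 | _[2]111   read 2 → write 2, move -1, go to s0
s0 | [_]2111   read _ → write 1, move +1, go to s0
s0 | 1[2]111   read 2 → write _, move +1, go to s0
s0 | 1_[1]11   read 1 → write 2, move +1, go to s2
s2 | 1_2[1]1
At halt the head is at cell 2.

2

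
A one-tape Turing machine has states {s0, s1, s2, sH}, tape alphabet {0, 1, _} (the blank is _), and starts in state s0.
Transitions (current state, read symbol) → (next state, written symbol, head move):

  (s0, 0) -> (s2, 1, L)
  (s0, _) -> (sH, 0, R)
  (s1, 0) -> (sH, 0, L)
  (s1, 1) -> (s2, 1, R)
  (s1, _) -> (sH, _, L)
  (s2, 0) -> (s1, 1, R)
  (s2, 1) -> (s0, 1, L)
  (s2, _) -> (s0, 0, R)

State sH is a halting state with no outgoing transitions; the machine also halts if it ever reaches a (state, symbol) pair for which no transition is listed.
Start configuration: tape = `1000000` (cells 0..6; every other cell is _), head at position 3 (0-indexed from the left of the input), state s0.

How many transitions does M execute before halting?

state=s0 head=3 tape=100[0]000   (s0,0)→(s2,1,L)
state=s2 head=2 tape=10[0]1000   (s2,0)→(s1,1,R)
state=s1 head=3 tape=101[1]000   (s1,1)→(s2,1,R)
state=s2 head=4 tape=1011[0]00   (s2,0)→(s1,1,R)
state=s1 head=5 tape=10111[0]0   (s1,0)→(sH,0,L)
state=sH head=4 tape=1011[1]00
M halts after 5 transitions.

5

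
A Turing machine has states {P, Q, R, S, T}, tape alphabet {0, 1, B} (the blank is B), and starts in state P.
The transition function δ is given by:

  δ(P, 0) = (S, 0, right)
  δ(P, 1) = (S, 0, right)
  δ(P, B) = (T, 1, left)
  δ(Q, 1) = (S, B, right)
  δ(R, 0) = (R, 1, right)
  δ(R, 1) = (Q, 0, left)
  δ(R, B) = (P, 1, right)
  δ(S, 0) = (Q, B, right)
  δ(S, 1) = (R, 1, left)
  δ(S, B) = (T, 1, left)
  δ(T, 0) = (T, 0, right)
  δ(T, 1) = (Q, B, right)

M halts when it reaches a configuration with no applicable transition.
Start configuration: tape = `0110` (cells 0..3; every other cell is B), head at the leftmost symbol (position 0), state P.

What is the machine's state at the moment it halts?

P | [0]110B   read 0 → write 0, move right, go to S
S | 0[1]10B   read 1 → write 1, move left, go to R
R | [0]110B   read 0 → write 1, move right, go to R
R | 1[1]10B   read 1 → write 0, move left, go to Q
Q | [1]010B   read 1 → write B, move right, go to S
S | B[0]10B   read 0 → write B, move right, go to Q
Q | BB[1]0B   read 1 → write B, move right, go to S
S | BBB[0]B   read 0 → write B, move right, go to Q
Q | BBBB[B]
No transition is defined for (Q, B); M halts in state Q.

Q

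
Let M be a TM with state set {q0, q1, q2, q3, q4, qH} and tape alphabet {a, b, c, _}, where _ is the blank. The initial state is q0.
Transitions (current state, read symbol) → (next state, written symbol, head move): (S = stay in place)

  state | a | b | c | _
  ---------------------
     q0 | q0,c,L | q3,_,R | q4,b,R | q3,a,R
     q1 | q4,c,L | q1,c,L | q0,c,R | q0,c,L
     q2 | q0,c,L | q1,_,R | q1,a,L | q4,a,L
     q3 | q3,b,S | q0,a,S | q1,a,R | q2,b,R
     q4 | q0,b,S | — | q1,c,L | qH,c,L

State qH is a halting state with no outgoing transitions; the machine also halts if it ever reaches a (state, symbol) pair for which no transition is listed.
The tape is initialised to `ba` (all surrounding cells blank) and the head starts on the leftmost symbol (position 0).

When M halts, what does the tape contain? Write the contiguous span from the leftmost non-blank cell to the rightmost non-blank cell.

state=q0 head=0 tape=_[b]a__   (q0,b)→(q3,_,R)
state=q3 head=1 tape=__[a]__   (q3,a)→(q3,b,S)
state=q3 head=1 tape=__[b]__   (q3,b)→(q0,a,S)
state=q0 head=1 tape=__[a]__   (q0,a)→(q0,c,L)
state=q0 head=0 tape=_[_]c__   (q0,_)→(q3,a,R)
state=q3 head=1 tape=_a[c]__   (q3,c)→(q1,a,R)
state=q1 head=2 tape=_aa[_]_   (q1,_)→(q0,c,L)
state=q0 head=1 tape=_a[a]c_   (q0,a)→(q0,c,L)
state=q0 head=0 tape=_[a]cc_   (q0,a)→(q0,c,L)
state=q0 head=-1 tape=[_]ccc_   (q0,_)→(q3,a,R)
state=q3 head=0 tape=a[c]cc_   (q3,c)→(q1,a,R)
state=q1 head=1 tape=aa[c]c_   (q1,c)→(q0,c,R)
state=q0 head=2 tape=aac[c]_   (q0,c)→(q4,b,R)
state=q4 head=3 tape=aacb[_]   (q4,_)→(qH,c,L)
state=qH head=2 tape=aac[b]c
The non-blank tape span at halt is aacbc.

aacbc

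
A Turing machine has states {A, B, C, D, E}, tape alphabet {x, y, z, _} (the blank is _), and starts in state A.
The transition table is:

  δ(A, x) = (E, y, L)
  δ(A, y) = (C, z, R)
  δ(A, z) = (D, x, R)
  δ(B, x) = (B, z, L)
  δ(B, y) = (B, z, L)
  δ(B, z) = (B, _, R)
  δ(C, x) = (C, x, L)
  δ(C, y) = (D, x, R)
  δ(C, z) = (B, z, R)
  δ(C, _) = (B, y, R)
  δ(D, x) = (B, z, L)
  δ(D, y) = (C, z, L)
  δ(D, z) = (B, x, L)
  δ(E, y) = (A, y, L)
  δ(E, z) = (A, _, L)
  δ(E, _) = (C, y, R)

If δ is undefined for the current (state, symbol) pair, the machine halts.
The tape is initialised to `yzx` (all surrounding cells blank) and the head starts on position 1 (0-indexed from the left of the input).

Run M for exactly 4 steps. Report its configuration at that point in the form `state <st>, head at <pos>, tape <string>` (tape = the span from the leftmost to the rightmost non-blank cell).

A | _y[z]x   read z → write x, move R, go to D
D | _yx[x]   read x → write z, move L, go to B
B | _y[x]z   read x → write z, move L, go to B
B | _[y]zz   read y → write z, move L, go to B
B | [_]zzz
After 4 steps: state B, head at -1, tape zzz.

state B, head at -1, tape zzz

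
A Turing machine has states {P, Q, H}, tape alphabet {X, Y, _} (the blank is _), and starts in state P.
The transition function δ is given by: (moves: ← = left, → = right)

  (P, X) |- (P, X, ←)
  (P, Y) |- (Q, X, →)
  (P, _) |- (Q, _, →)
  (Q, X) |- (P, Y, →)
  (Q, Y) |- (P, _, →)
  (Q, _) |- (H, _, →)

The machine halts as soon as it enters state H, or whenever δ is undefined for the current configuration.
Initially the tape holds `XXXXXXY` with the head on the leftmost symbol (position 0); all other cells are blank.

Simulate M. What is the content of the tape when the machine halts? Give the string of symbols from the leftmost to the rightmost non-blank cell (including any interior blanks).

XXXXXYX

P | _[X]XXXXXY__   read X → write X, move ←, go to P
P | [_]XXXXXXY__   read _ → write _, move →, go to Q
Q | _[X]XXXXXY__   read X → write Y, move →, go to P
P | _Y[X]XXXXY__   read X → write X, move ←, go to P
P | _[Y]XXXXXY__   read Y → write X, move →, go to Q
Q | _X[X]XXXXY__   read X → write Y, move →, go to P
P | _XY[X]XXXY__   read X → write X, move ←, go to P
P | _X[Y]XXXXY__   read Y → write X, move →, go to Q
Q | _XX[X]XXXY__   read X → write Y, move →, go to P
P | _XXY[X]XXY__   read X → write X, move ←, go to P
P | _XX[Y]XXXY__   read Y → write X, move →, go to Q
Q | _XXX[X]XXY__   read X → write Y, move →, go to P
P | _XXXY[X]XY__   read X → write X, move ←, go to P
P | _XXX[Y]XXY__   read Y → write X, move →, go to Q
Q | _XXXX[X]XY__   read X → write Y, move →, go to P
P | _XXXXY[X]Y__   read X → write X, move ←, go to P
P | _XXXX[Y]XY__   read Y → write X, move →, go to Q
Q | _XXXXX[X]Y__   read X → write Y, move →, go to P
P | _XXXXXY[Y]__   read Y → write X, move →, go to Q
Q | _XXXXXYX[_]_   read _ → write _, move →, go to H
H | _XXXXXYX_[_]
The non-blank tape span at halt is XXXXXYX.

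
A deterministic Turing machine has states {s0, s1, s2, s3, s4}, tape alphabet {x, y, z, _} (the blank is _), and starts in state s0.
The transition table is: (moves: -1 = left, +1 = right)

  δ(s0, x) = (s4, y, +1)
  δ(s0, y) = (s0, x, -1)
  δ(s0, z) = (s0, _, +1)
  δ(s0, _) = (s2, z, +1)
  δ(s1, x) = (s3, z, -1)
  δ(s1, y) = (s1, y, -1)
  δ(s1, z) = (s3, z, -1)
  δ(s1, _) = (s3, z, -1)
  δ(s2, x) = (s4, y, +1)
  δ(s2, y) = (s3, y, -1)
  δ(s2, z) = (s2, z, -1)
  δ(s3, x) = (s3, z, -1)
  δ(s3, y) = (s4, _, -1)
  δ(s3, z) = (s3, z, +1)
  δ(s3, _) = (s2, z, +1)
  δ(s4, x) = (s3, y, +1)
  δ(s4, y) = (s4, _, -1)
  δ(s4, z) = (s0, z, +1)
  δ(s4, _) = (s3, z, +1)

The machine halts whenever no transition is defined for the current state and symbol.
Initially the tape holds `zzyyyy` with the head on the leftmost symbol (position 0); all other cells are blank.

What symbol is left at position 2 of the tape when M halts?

z

state=s0 head=0 tape=[z]zyyyy   (s0,z)→(s0,_,+1)
state=s0 head=1 tape=_[z]yyyy   (s0,z)→(s0,_,+1)
state=s0 head=2 tape=__[y]yyy   (s0,y)→(s0,x,-1)
state=s0 head=1 tape=_[_]xyyy   (s0,_)→(s2,z,+1)
state=s2 head=2 tape=_z[x]yyy   (s2,x)→(s4,y,+1)
state=s4 head=3 tape=_zy[y]yy   (s4,y)→(s4,_,-1)
state=s4 head=2 tape=_z[y]_yy   (s4,y)→(s4,_,-1)
state=s4 head=1 tape=_[z]__yy   (s4,z)→(s0,z,+1)
state=s0 head=2 tape=_z[_]_yy   (s0,_)→(s2,z,+1)
state=s2 head=3 tape=_zz[_]yy
Cell 2 holds z when M halts.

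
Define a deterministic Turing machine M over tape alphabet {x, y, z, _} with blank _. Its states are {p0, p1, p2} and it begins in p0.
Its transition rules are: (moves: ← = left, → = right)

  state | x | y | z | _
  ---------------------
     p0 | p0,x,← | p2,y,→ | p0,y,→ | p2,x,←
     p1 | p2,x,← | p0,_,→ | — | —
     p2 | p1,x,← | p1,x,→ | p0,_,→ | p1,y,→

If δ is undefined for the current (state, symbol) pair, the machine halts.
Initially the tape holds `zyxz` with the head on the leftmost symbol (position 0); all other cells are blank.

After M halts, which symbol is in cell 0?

p0 | _[z]yxz   read z → write y, move →, go to p0
p0 | _y[y]xz   read y → write y, move →, go to p2
p2 | _yy[x]z   read x → write x, move ←, go to p1
p1 | _y[y]xz   read y → write _, move →, go to p0
p0 | _y_[x]z   read x → write x, move ←, go to p0
p0 | _y[_]xz   read _ → write x, move ←, go to p2
p2 | _[y]xxz   read y → write x, move →, go to p1
p1 | _x[x]xz   read x → write x, move ←, go to p2
p2 | _[x]xxz   read x → write x, move ←, go to p1
p1 | [_]xxxz
Cell 0 holds x when M halts.

x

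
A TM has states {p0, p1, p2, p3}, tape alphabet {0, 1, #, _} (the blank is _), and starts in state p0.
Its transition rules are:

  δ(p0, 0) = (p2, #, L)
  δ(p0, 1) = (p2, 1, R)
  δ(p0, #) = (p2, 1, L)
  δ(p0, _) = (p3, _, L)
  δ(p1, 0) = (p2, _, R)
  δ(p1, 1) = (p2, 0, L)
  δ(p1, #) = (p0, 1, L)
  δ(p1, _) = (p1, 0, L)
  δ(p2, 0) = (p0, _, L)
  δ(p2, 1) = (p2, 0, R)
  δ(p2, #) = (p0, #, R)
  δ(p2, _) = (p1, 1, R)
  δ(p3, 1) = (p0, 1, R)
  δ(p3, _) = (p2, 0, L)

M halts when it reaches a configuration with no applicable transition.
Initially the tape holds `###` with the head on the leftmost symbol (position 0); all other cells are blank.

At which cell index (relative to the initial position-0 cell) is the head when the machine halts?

2

state=p0 head=0 tape=__[#]##_   (p0,#)→(p2,1,L)
state=p2 head=-1 tape=_[_]1##_   (p2,_)→(p1,1,R)
state=p1 head=0 tape=_1[1]##_   (p1,1)→(p2,0,L)
state=p2 head=-1 tape=_[1]0##_   (p2,1)→(p2,0,R)
state=p2 head=0 tape=_0[0]##_   (p2,0)→(p0,_,L)
state=p0 head=-1 tape=_[0]_##_   (p0,0)→(p2,#,L)
state=p2 head=-2 tape=[_]#_##_   (p2,_)→(p1,1,R)
state=p1 head=-1 tape=1[#]_##_   (p1,#)→(p0,1,L)
state=p0 head=-2 tape=[1]1_##_   (p0,1)→(p2,1,R)
state=p2 head=-1 tape=1[1]_##_   (p2,1)→(p2,0,R)
state=p2 head=0 tape=10[_]##_   (p2,_)→(p1,1,R)
state=p1 head=1 tape=101[#]#_   (p1,#)→(p0,1,L)
state=p0 head=0 tape=10[1]1#_   (p0,1)→(p2,1,R)
state=p2 head=1 tape=101[1]#_   (p2,1)→(p2,0,R)
state=p2 head=2 tape=1010[#]_   (p2,#)→(p0,#,R)
state=p0 head=3 tape=1010#[_]   (p0,_)→(p3,_,L)
state=p3 head=2 tape=1010[#]_
At halt the head is at cell 2.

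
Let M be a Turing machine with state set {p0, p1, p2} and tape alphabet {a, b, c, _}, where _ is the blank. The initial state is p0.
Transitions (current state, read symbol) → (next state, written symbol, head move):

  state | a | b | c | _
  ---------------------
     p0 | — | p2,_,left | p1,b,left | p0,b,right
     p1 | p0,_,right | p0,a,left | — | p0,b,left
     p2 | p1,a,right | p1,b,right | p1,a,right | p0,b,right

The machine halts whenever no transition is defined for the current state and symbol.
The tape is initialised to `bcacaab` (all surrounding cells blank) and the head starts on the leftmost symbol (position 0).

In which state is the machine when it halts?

p0 | __[b]cacaab   read b → write _, move left, go to p2
p2 | _[_]_cacaab   read _ → write b, move right, go to p0
p0 | _b[_]cacaab   read _ → write b, move right, go to p0
p0 | _bb[c]acaab   read c → write b, move left, go to p1
p1 | _b[b]bacaab   read b → write a, move left, go to p0
p0 | _[b]abacaab   read b → write _, move left, go to p2
p2 | [_]_abacaab   read _ → write b, move right, go to p0
p0 | b[_]abacaab   read _ → write b, move right, go to p0
p0 | bb[a]bacaab
No transition is defined for (p0, a); M halts in state p0.

p0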